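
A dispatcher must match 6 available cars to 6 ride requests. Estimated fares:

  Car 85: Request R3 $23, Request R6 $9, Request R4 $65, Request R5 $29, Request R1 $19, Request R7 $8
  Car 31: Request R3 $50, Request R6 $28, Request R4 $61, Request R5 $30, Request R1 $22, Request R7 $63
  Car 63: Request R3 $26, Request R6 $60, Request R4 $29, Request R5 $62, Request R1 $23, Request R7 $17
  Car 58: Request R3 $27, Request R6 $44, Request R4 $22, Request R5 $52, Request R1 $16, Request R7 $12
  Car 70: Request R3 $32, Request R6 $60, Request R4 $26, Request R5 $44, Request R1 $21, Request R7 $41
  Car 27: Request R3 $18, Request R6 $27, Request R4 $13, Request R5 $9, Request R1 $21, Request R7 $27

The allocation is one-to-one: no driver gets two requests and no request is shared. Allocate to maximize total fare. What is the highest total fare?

Optimal: Car 85→Request R4 ($65), Car 31→Request R7 ($63), Car 63→Request R5 ($62), Car 58→Request R3 ($27), Car 70→Request R6 ($60), Car 27→Request R1 ($21) — total 65+63+62+27+60+21 = $298.
Column-greedy (each request in turn goes to its best remaining driver) gives $275, worse by 23.
Next-best assignment: Car 85→Request R4, Car 31→Request R7, Car 63→Request R6, Car 58→Request R5, Car 70→Request R3, Car 27→Request R1 = $293.

Maximum total: $298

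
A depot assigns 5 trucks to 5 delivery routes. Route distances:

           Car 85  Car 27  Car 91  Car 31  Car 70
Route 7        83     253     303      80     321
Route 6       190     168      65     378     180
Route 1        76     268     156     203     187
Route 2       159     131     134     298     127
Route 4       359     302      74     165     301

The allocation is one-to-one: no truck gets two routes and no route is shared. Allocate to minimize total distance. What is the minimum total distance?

Treat this as an assignment problem: match each truck to one route.
Optimal: Car 85→Route 1 (76 km), Car 27→Route 6 (168 km), Car 91→Route 4 (74 km), Car 31→Route 7 (80 km), Car 70→Route 2 (127 km) — total 76+168+74+80+127 = 525 km.
Row-greedy (each truck in turn takes its cheapest remaining route) gives 653 km, worse by 128.
Next-best assignment: Car 85→Route 1, Car 27→Route 2, Car 91→Route 4, Car 31→Route 7, Car 70→Route 6 = 541 km.
Swapping Car 85↔Car 31 (Car 85→Route 7 83 km, Car 31→Route 1 203 km) adds 130.

Min total: 525 km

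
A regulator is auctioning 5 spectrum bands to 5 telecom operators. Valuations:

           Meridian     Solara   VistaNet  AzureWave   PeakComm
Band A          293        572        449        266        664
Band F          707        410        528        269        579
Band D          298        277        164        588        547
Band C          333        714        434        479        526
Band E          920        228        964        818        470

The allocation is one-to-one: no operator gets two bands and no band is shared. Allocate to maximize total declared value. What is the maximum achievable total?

Maximum total: $3637M

This is a one-to-one assignment (maximum-weight bipartite matching).
Optimal: Meridian→Band F ($707M), Solara→Band C ($714M), VistaNet→Band E ($964M), AzureWave→Band D ($588M), PeakComm→Band A ($664M) — total 707+714+964+588+664 = $3637M.
Row-greedy (each operator in turn takes its best remaining band) gives $3414M, worse by 223.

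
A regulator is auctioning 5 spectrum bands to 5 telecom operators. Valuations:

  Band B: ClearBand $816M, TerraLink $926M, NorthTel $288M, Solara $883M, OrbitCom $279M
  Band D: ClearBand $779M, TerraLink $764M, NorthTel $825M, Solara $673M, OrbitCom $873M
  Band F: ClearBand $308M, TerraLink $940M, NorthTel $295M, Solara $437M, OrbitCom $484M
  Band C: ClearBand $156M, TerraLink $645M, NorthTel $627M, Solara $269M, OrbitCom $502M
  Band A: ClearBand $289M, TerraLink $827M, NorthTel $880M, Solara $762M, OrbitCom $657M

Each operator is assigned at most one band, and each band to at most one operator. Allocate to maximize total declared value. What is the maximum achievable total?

Optimal: ClearBand→Band B ($816M), TerraLink→Band F ($940M), NorthTel→Band C ($627M), Solara→Band A ($762M), OrbitCom→Band D ($873M) — total 816+940+627+762+873 = $4018M.
Column-greedy (each band in turn goes to its best remaining operator) gives $3152M, worse by 866.
Next-best assignment: ClearBand→Band D, TerraLink→Band F, NorthTel→Band A, Solara→Band B, OrbitCom→Band C = $3984M.
Swapping OrbitCom↔NorthTel (OrbitCom→Band C $502M, NorthTel→Band D $825M) loses 173.

Maximum total: $4018M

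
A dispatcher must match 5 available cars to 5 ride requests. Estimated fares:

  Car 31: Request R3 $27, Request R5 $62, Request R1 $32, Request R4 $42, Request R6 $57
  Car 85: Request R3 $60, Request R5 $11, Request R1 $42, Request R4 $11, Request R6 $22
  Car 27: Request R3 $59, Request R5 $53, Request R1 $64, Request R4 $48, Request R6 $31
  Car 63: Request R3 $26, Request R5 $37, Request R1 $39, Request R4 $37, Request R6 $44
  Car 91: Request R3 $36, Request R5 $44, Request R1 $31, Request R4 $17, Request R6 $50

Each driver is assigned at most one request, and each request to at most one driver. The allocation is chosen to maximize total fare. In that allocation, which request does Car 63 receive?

This is the linear assignment problem.
Optimal: Car 31→Request R5 ($62), Car 85→Request R3 ($60), Car 27→Request R1 ($64), Car 63→Request R4 ($37), Car 91→Request R6 ($50) — total 62+60+64+37+50 = $273.
Swapping Car 85↔Car 27 (Car 85→Request R1 $42, Car 27→Request R3 $59) loses 23.
Car 63's own top request is Request R6 ($44), but forcing Car 63→Request R6 and reassigning the rest optimally gives only $254 — worse by 19.

Car 63 receives Request R4.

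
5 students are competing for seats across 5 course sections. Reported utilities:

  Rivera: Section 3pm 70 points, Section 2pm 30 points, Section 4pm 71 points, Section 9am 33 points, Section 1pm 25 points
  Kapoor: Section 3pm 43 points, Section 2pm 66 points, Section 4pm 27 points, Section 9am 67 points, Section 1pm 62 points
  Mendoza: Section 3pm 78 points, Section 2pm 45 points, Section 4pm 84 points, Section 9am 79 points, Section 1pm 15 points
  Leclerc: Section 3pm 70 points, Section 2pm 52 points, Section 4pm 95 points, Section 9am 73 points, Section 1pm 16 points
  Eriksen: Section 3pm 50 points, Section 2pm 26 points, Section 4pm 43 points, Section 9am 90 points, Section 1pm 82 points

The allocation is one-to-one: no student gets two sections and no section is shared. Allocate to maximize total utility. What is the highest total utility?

This is a one-to-one assignment (maximum-weight bipartite matching).
Optimal: Rivera→Section 3pm (70 points), Kapoor→Section 2pm (66 points), Mendoza→Section 9am (79 points), Leclerc→Section 4pm (95 points), Eriksen→Section 1pm (82 points) — total 70+66+79+95+82 = 392 points.
Column-greedy (each section in turn goes to its best remaining student) gives 354 points, worse by 38.
Swapping Kapoor↔Rivera (Kapoor→Section 3pm 43 points, Rivera→Section 2pm 30 points) loses 63.

Max total: 392 points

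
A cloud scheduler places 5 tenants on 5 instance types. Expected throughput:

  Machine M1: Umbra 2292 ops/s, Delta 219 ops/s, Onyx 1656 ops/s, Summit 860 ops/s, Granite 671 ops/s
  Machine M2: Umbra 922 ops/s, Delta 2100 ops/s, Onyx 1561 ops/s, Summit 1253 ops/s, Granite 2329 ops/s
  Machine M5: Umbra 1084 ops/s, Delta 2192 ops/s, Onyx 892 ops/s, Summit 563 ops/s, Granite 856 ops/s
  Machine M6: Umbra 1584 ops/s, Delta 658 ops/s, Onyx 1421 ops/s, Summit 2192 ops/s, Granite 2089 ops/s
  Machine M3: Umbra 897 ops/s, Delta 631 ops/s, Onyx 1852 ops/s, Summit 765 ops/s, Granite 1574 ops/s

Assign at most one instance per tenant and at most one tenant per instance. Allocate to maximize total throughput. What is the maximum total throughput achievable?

Maximum total: 10857 ops/s

Optimal: Umbra→Machine M1 (2292 ops/s), Delta→Machine M5 (2192 ops/s), Onyx→Machine M3 (1852 ops/s), Summit→Machine M6 (2192 ops/s), Granite→Machine M2 (2329 ops/s) — total 2292+2192+1852+2192+2329 = 10857 ops/s.
Swapping Summit↔Granite (Summit→Machine M2 1253 ops/s, Granite→Machine M6 2089 ops/s) loses 1179.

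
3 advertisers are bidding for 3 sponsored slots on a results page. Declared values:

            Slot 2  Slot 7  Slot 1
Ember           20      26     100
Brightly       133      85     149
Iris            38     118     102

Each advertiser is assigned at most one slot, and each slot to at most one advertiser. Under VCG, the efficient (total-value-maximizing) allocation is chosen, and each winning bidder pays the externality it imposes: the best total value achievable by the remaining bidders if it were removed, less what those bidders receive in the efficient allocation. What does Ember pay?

Efficient allocation: Ember→Slot 1 ($100), Brightly→Slot 2 ($133), Iris→Slot 7 ($118); total welfare W = $351.
Ember receives Slot 1 at value $100, so the others get W − 100 = $251.
Without Ember: best allocation of the remaining 2 bidders over all 3 slots is Brightly→Slot 1 ($149), Iris→Slot 7 ($118), total $267.
VCG payment = (others' best without Ember) − (others' welfare with Ember) = 267 − 251 = $16.

Ember pays $16.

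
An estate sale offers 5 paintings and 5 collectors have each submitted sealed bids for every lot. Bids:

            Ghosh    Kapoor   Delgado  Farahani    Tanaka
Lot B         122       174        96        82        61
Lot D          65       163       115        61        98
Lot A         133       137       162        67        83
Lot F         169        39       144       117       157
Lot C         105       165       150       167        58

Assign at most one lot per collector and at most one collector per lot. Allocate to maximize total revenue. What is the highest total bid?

Max total: $771

Treat this as an assignment problem: match each collector to one lot.
Optimal: Ghosh→Lot B ($122), Kapoor→Lot D ($163), Delgado→Lot A ($162), Farahani→Lot C ($167), Tanaka→Lot F ($157) — total 122+163+162+167+157 = $771.
Row-greedy (each collector in turn takes its best remaining lot) gives $770, worse by 1.
Next-best assignment: Ghosh→Lot F, Kapoor→Lot B, Delgado→Lot A, Farahani→Lot C, Tanaka→Lot D = $770.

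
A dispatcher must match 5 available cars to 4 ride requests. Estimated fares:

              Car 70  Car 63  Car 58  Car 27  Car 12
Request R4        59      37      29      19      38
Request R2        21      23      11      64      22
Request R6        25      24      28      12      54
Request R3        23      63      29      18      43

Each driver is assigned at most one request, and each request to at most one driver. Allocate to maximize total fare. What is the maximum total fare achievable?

Optimal: Car 70→Request R4 ($59), Car 27→Request R2 ($64), Car 12→Request R6 ($54), Car 63→Request R3 ($63) — total 59+64+54+63 = $240.
Checked against all permutations: $240 is optimal.

Maximum total: $240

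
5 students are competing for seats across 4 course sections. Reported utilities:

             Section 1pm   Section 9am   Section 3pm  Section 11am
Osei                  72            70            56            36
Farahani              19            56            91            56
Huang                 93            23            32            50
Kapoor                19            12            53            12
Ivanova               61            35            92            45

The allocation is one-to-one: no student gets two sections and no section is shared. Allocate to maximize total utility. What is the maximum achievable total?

Optimal: Huang→Section 1pm (93 points), Osei→Section 9am (70 points), Ivanova→Section 3pm (92 points), Farahani→Section 11am (56 points) — total 93+70+92+56 = 311 points.
Next-best assignment: Huang→Section 1pm, Osei→Section 9am, Farahani→Section 3pm, Ivanova→Section 11am = 299 points.
Swapping Huang↔Osei (Huang→Section 9am 23 points, Osei→Section 1pm 72 points) loses 68.
Every other assignment is strictly worse.

Maximum total: 311 points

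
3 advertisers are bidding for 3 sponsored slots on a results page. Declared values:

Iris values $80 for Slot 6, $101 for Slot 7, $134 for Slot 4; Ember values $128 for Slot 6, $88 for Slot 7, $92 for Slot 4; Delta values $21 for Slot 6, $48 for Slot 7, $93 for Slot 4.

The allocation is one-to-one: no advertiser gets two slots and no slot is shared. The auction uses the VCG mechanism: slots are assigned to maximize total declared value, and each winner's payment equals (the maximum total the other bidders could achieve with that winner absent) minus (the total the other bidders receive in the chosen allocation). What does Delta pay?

Efficient allocation: Iris→Slot 7 ($101), Ember→Slot 6 ($128), Delta→Slot 4 ($93); total welfare W = $322.
Delta receives Slot 4 at value $93, so the others get W − 93 = $229.
Without Delta: best allocation of the remaining 2 bidders over all 3 slots is Iris→Slot 4 ($134), Ember→Slot 6 ($128), total $262.
VCG payment = (others' best without Delta) − (others' welfare with Delta) = 262 − 229 = $33.

Delta pays $33.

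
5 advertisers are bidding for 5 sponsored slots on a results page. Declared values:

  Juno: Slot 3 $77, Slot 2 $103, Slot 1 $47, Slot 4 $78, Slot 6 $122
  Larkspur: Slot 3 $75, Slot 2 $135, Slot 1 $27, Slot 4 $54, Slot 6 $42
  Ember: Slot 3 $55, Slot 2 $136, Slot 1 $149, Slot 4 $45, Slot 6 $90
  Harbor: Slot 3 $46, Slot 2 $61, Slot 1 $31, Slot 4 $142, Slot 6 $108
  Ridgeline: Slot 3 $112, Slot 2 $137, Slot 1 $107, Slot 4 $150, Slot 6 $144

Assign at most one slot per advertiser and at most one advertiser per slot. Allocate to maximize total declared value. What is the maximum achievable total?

Optimal: Juno→Slot 6 ($122), Larkspur→Slot 2 ($135), Ember→Slot 1 ($149), Harbor→Slot 4 ($142), Ridgeline→Slot 3 ($112) — total 122+135+149+142+112 = $660.
Column-greedy (each slot in turn goes to its best remaining advertiser) gives $479, worse by 181.
Next-best assignment: Juno→Slot 3, Larkspur→Slot 2, Ember→Slot 1, Harbor→Slot 4, Ridgeline→Slot 6 = $647.
Swapping Larkspur↔Harbor (Larkspur→Slot 4 $54, Harbor→Slot 2 $61) loses 162.
No other one-to-one assignment exceeds $660.

Max total: $660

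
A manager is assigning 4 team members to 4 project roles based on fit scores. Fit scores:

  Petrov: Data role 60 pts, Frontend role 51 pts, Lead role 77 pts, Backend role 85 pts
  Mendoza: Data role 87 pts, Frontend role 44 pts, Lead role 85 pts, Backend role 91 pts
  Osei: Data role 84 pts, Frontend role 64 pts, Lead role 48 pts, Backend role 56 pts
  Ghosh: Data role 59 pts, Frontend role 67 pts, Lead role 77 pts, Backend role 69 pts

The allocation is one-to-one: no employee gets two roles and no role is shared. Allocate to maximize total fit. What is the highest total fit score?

Max total: 321 pts

This is a one-to-one assignment (maximum-weight bipartite matching).
Optimal: Petrov→Backend role (85 pts), Mendoza→Lead role (85 pts), Osei→Data role (84 pts), Ghosh→Frontend role (67 pts) — total 85+85+84+67 = 321 pts.
Row-greedy (each employee in turn takes its best remaining role) gives 313 pts, worse by 8.
Next-best assignment: Petrov→Lead role, Mendoza→Backend role, Osei→Data role, Ghosh→Frontend role = 319 pts.
Every other assignment is strictly worse.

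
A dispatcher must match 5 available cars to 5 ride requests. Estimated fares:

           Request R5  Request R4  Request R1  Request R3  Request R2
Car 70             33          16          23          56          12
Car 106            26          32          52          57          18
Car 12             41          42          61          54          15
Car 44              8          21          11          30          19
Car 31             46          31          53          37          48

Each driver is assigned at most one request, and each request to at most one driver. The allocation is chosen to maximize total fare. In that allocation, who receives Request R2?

This is a one-to-one assignment (maximum-weight bipartite matching).
Optimal: Car 70→Request R5 ($33), Car 106→Request R3 ($57), Car 12→Request R1 ($61), Car 44→Request R4 ($21), Car 31→Request R2 ($48) — total 33+57+61+21+48 = $220.
Swapping Car 12↔Car 31 (Car 12→Request R2 $15, Car 31→Request R1 $53) loses 41.
Checked against all permutations: $220 is optimal.
Car 31's own top request is Request R1 ($53), but forcing Car 31→Request R1 and reassigning the rest optimally gives only $204 — worse by 16.

Car 31 receives Request R2.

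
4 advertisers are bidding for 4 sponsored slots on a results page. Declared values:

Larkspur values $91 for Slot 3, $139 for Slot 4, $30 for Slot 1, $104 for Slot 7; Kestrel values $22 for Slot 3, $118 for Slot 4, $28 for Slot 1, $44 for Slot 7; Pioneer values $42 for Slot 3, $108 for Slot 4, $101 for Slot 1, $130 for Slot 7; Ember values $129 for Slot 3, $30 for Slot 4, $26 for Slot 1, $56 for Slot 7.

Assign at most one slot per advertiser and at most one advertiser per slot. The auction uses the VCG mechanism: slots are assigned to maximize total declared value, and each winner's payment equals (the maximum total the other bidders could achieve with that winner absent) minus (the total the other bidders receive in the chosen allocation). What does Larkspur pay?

Efficient allocation: Larkspur→Slot 7 ($104), Kestrel→Slot 4 ($118), Pioneer→Slot 1 ($101), Ember→Slot 3 ($129); total welfare W = $452.
Larkspur receives Slot 7 at value $104, so the others get W − 104 = $348.
Without Larkspur: best allocation of the remaining 3 bidders over all 4 slots is Kestrel→Slot 4 ($118), Pioneer→Slot 7 ($130), Ember→Slot 3 ($129), total $377.
VCG payment = (others' best without Larkspur) − (others' welfare with Larkspur) = 377 − 348 = $29.

Larkspur pays $29.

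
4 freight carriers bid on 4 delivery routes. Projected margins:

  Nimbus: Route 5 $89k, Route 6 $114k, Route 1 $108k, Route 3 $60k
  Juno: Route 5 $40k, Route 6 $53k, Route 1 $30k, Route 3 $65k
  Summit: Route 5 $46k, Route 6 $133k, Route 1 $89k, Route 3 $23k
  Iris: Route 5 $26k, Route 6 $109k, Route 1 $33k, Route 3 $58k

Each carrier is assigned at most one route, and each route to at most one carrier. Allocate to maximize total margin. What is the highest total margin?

Optimal: Nimbus→Route 5 ($89k), Juno→Route 3 ($65k), Summit→Route 1 ($89k), Iris→Route 6 ($109k) — total 89+65+89+109 = $352k.
Max-entry greedy (repeatedly take the single best remaining cell) gives $332k, worse by 20.
Every other assignment is strictly worse.

Max total: $352k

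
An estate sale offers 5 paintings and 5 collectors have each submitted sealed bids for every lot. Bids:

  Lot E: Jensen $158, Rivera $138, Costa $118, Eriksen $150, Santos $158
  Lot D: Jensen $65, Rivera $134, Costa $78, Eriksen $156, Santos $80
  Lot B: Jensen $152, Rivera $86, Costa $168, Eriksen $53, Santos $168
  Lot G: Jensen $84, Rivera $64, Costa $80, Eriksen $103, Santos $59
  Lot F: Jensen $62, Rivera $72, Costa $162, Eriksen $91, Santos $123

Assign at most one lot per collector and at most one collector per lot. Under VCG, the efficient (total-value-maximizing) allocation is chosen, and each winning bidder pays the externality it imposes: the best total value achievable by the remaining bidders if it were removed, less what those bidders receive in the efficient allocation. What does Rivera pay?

Efficient allocation: Jensen→Lot E ($158), Rivera→Lot D ($134), Costa→Lot F ($162), Eriksen→Lot G ($103), Santos→Lot B ($168); total welfare W = $725.
Rivera receives Lot D at value $134, so the others get W − 134 = $591.
Without Rivera: best allocation of the remaining 4 bidders over all 5 lots is Jensen→Lot E ($158), Costa→Lot F ($162), Eriksen→Lot D ($156), Santos→Lot B ($168), total $644.
VCG payment = (others' best without Rivera) − (others' welfare with Rivera) = 644 − 591 = $53.

Rivera pays $53.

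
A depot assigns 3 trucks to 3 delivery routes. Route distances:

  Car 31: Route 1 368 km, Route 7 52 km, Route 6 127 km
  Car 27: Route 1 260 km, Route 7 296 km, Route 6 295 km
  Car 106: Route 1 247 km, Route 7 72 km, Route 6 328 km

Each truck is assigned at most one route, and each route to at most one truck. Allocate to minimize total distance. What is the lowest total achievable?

This is a one-to-one assignment (minimum-cost bipartite matching).
Optimal: Car 31→Route 6 (127 km), Car 27→Route 1 (260 km), Car 106→Route 7 (72 km) — total 127+260+72 = 459 km.
Min-entry greedy (repeatedly take the single cheapest remaining cell) gives 594 km, worse by 135.
Next-best assignment: Car 31→Route 7, Car 27→Route 6, Car 106→Route 1 = 594 km.
Checked against all permutations: 459 km is optimal.

Minimum total: 459 km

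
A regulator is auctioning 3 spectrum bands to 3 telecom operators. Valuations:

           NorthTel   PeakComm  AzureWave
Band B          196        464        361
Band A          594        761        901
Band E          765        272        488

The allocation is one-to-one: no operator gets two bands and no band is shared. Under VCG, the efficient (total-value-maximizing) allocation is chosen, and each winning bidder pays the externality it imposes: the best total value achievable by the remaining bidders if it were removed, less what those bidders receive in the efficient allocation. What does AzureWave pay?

Efficient allocation: NorthTel→Band E ($765M), PeakComm→Band B ($464M), AzureWave→Band A ($901M); total welfare W = $2130M.
AzureWave receives Band A at value $901M, so the others get W − 901 = $1229M.
Without AzureWave: best allocation of the remaining 2 bidders over all 3 bands is NorthTel→Band E ($765M), PeakComm→Band A ($761M), total $1526M.
VCG payment = (others' best without AzureWave) − (others' welfare with AzureWave) = 1526 − 1229 = $297M.

AzureWave pays $297M.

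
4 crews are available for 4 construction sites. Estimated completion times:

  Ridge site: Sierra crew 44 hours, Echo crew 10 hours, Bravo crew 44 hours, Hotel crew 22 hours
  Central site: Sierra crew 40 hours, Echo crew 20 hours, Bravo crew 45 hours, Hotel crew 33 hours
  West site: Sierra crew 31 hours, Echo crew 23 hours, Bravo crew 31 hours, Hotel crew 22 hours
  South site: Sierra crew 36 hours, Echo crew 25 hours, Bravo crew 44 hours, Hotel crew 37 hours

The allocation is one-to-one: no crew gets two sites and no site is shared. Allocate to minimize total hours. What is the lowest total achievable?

Minimum total: 109 hours

Treat this as an assignment problem: match each crew to one site.
Optimal: Sierra crew→South site (36 hours), Echo crew→Central site (20 hours), Bravo crew→West site (31 hours), Hotel crew→Ridge site (22 hours) — total 36+20+31+22 = 109 hours.
Min-entry greedy (repeatedly take the single cheapest remaining cell) gives 113 hours, worse by 4.
Swapping Bravo crew↔Hotel crew (Bravo crew→Ridge site 44 hours, Hotel crew→West site 22 hours) adds 13.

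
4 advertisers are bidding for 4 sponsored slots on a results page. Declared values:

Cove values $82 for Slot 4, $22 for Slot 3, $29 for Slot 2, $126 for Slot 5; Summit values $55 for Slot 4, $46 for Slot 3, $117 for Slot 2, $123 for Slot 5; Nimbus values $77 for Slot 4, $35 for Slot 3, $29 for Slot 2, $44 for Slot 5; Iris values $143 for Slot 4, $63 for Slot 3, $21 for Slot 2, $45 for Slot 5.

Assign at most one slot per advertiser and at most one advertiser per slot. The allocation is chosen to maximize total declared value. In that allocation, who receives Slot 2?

Optimal: Cove→Slot 5 ($126), Summit→Slot 2 ($117), Nimbus→Slot 3 ($35), Iris→Slot 4 ($143) — total 126+117+35+143 = $421.
Swapping Cove↔Nimbus (Cove→Slot 3 $22, Nimbus→Slot 5 $44) loses 95.
Summit's own top slot is Slot 5 ($123), but forcing Summit→Slot 5 and reassigning the rest optimally gives only $330 — worse by 91.

Summit receives Slot 2.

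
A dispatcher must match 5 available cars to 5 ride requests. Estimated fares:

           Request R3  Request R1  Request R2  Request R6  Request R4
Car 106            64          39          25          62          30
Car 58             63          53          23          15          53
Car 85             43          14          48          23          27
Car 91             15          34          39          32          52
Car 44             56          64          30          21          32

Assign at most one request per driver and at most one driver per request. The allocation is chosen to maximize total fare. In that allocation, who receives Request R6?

Car 106 receives Request R6.

Optimal: Car 106→Request R6 ($62), Car 58→Request R3 ($63), Car 85→Request R2 ($48), Car 91→Request R4 ($52), Car 44→Request R1 ($64) — total 62+63+48+52+64 = $289.
Max-entry greedy (repeatedly take the single best remaining cell) gives $261, worse by 28.
Next-best assignment: Car 106→Request R6, Car 58→Request R1, Car 85→Request R2, Car 91→Request R4, Car 44→Request R3 = $271.
Checked against all permutations: $289 is optimal.
Car 106's own top request is Request R3 ($64), but forcing Car 106→Request R3 and reassigning the rest optimally gives only $261 — worse by 28.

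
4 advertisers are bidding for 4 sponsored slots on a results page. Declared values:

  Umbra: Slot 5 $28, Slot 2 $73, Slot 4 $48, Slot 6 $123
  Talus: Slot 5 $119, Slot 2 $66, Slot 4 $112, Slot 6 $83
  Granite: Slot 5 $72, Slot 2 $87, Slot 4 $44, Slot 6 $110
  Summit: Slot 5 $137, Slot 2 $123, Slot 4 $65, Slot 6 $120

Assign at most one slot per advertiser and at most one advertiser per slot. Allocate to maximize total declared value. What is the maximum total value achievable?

Maximum total: $459

Optimal: Umbra→Slot 6 ($123), Talus→Slot 4 ($112), Granite→Slot 2 ($87), Summit→Slot 5 ($137) — total 123+112+87+137 = $459.
Row-greedy (each advertiser in turn takes its best remaining slot) gives $394, worse by 65.
Next-best assignment: Umbra→Slot 2, Talus→Slot 4, Granite→Slot 6, Summit→Slot 5 = $432.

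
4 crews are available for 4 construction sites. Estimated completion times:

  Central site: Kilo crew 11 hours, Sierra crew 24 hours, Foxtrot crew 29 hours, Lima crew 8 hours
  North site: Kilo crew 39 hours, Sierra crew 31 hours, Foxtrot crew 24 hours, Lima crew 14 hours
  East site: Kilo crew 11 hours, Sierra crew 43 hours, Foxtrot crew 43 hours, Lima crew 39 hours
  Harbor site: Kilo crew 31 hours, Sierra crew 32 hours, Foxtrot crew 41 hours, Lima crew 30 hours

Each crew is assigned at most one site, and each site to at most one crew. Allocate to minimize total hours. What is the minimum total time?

Optimal: Kilo crew→East site (11 hours), Sierra crew→Harbor site (32 hours), Foxtrot crew→North site (24 hours), Lima crew→Central site (8 hours) — total 11+32+24+8 = 75 hours.
Row-greedy (each crew in turn takes its cheapest remaining site) gives 122 hours, worse by 47.
Next-best assignment: Kilo crew→East site, Sierra crew→Harbor site, Foxtrot crew→Central site, Lima crew→North site = 86 hours.
Swapping Foxtrot crew↔Kilo crew (Foxtrot crew→East site 43 hours, Kilo crew→North site 39 hours) adds 47.
Every other assignment is strictly worse.

Minimum total: 75 hours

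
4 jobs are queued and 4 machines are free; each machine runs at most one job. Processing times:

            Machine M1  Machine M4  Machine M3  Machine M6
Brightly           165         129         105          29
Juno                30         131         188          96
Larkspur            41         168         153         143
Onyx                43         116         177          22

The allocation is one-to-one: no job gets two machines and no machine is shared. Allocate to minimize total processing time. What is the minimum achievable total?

Minimum total: 299 min

Optimal: Brightly→Machine M3 (105 min), Juno→Machine M4 (131 min), Larkspur→Machine M1 (41 min), Onyx→Machine M6 (22 min) — total 105+131+41+22 = 299 min.
Min-entry greedy (repeatedly take the single cheapest remaining cell) gives 325 min, worse by 26.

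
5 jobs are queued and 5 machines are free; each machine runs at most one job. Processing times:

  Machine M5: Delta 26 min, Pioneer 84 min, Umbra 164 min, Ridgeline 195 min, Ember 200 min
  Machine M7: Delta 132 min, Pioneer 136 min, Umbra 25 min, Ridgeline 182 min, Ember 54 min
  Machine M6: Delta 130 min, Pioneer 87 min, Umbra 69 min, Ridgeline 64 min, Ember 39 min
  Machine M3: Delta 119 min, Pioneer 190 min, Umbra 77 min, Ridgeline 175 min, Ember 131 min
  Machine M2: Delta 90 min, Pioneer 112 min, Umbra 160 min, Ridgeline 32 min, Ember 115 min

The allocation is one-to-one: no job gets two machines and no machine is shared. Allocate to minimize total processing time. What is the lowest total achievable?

Minimum total: 276 min

Optimal: Delta→Machine M5 (26 min), Pioneer→Machine M6 (87 min), Umbra→Machine M3 (77 min), Ridgeline→Machine M2 (32 min), Ember→Machine M7 (54 min) — total 26+87+77+32+54 = 276 min.
Row-greedy (each job in turn takes its cheapest remaining machine) gives 301 min, worse by 25.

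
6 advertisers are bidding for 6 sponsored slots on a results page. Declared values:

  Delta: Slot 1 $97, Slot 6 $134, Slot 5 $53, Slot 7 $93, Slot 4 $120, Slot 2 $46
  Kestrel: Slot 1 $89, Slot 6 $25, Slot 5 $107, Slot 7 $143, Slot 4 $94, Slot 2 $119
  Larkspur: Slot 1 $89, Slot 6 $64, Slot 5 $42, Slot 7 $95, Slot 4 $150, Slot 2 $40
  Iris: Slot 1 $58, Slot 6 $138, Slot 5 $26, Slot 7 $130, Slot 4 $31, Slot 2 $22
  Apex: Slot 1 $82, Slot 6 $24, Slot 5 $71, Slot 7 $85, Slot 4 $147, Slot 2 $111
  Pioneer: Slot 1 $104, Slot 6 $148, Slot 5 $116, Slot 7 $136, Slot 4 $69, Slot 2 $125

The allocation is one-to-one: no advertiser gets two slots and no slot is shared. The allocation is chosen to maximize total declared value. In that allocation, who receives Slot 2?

Apex receives Slot 2.

Optimal: Delta→Slot 1 ($97), Kestrel→Slot 7 ($143), Larkspur→Slot 4 ($150), Iris→Slot 6 ($138), Apex→Slot 2 ($111), Pioneer→Slot 5 ($116) — total 97+143+150+138+111+116 = $755.
Max-entry greedy (repeatedly take the single best remaining cell) gives $675, worse by 80.
Checked against all permutations: $755 is optimal.
Apex's own top slot is Slot 4 ($147), but forcing Apex→Slot 4 and reassigning the rest optimally gives only $735 — worse by 20.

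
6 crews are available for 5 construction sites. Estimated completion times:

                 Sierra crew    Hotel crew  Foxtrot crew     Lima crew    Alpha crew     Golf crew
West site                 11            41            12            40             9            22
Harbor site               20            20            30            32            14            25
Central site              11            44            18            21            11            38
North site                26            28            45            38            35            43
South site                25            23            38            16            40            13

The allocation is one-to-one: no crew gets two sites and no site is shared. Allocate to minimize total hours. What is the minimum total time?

This is the linear assignment problem.
Optimal: Foxtrot crew→West site (12 hours), Alpha crew→Harbor site (14 hours), Sierra crew→Central site (11 hours), Hotel crew→North site (28 hours), Golf crew→South site (13 hours) — total 12+14+11+28+13 = 78 hours.
Column-greedy (each site in turn goes to its cheapest remaining crew) gives 88 hours, worse by 10.
Next-best assignment: Foxtrot crew→West site, Alpha crew→Harbor site, Sierra crew→Central site, Hotel crew→North site, Lima crew→South site = 81 hours.
Checked against all permutations: 78 hours is optimal.

Minimum total: 78 hours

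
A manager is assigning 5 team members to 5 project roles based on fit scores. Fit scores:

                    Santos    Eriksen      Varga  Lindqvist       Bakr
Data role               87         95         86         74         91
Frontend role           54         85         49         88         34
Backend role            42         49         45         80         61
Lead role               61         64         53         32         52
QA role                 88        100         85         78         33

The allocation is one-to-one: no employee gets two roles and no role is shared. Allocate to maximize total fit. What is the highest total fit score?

This is the linear assignment problem.
Optimal: Santos→Lead role (61 pts), Eriksen→Frontend role (85 pts), Varga→QA role (85 pts), Lindqvist→Backend role (80 pts), Bakr→Data role (91 pts) — total 61+85+85+80+91 = 402 pts.
Max-entry greedy (repeatedly take the single best remaining cell) gives 385 pts, worse by 17.

Max total: 402 pts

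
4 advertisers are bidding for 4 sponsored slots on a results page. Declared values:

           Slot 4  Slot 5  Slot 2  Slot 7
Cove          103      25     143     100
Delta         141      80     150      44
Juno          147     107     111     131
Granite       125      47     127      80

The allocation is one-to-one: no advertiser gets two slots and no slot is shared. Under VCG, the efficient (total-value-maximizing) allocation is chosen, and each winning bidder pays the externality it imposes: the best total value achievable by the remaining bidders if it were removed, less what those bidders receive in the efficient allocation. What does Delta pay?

Efficient allocation: Cove→Slot 7 ($100), Delta→Slot 2 ($150), Juno→Slot 5 ($107), Granite→Slot 4 ($125); total welfare W = $482.
Delta receives Slot 2 at value $150, so the others get W − 150 = $332.
Without Delta: best allocation of the remaining 3 bidders over all 4 slots is Cove→Slot 2 ($143), Juno→Slot 7 ($131), Granite→Slot 4 ($125), total $399.
VCG payment = (others' best without Delta) − (others' welfare with Delta) = 399 − 332 = $67.

Delta pays $67.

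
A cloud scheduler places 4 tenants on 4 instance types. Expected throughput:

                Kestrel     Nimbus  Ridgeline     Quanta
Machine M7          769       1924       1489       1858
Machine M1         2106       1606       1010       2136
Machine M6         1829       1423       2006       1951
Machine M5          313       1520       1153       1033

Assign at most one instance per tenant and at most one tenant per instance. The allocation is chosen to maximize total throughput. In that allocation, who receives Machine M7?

Optimal: Kestrel→Machine M1 (2106 ops/s), Nimbus→Machine M5 (1520 ops/s), Ridgeline→Machine M6 (2006 ops/s), Quanta→Machine M7 (1858 ops/s) — total 2106+1520+2006+1858 = 7490 ops/s.
Next-best assignment: Kestrel→Machine M1, Nimbus→Machine M7, Ridgeline→Machine M5, Quanta→Machine M6 = 7134 ops/s.
Checked against all permutations: 7490 ops/s is optimal.
Quanta's own top instance is Machine M1 (2136 ops/s), but forcing Quanta→Machine M1 and reassigning the rest optimally gives only 7042 ops/s — worse by 448.

Quanta receives Machine M7.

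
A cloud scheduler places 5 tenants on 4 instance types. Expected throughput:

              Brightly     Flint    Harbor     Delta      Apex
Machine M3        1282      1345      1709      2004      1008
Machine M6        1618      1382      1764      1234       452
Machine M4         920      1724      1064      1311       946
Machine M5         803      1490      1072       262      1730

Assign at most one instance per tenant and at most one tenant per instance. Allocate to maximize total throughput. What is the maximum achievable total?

Max total: 7222 ops/s

This is a one-to-one assignment (maximum-weight bipartite matching).
Optimal: Delta→Machine M3 (2004 ops/s), Harbor→Machine M6 (1764 ops/s), Flint→Machine M4 (1724 ops/s), Apex→Machine M5 (1730 ops/s) — total 2004+1764+1724+1730 = 7222 ops/s.
Row-greedy (each tenant in turn takes its best remaining instance) gives 5313 ops/s, worse by 1909.
Next-best assignment: Delta→Machine M3, Brightly→Machine M6, Flint→Machine M4, Apex→Machine M5 = 7076 ops/s.
Swapping Delta↔Flint (Delta→Machine M4 1311 ops/s, Flint→Machine M3 1345 ops/s) loses 1072.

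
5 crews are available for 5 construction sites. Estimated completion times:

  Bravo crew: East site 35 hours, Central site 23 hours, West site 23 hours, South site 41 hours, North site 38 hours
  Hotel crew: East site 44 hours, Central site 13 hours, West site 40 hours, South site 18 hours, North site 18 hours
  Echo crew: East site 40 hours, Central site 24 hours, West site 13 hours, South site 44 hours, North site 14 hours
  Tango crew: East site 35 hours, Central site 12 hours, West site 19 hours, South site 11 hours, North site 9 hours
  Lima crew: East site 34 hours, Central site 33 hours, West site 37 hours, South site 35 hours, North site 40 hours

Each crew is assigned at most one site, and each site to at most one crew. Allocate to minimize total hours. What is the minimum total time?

Minimum total: 95 hours

Optimal: Bravo crew→West site (23 hours), Hotel crew→Central site (13 hours), Echo crew→North site (14 hours), Tango crew→South site (11 hours), Lima crew→East site (34 hours) — total 23+13+14+11+34 = 95 hours.
Min-entry greedy (repeatedly take the single cheapest remaining cell) gives 110 hours, worse by 15.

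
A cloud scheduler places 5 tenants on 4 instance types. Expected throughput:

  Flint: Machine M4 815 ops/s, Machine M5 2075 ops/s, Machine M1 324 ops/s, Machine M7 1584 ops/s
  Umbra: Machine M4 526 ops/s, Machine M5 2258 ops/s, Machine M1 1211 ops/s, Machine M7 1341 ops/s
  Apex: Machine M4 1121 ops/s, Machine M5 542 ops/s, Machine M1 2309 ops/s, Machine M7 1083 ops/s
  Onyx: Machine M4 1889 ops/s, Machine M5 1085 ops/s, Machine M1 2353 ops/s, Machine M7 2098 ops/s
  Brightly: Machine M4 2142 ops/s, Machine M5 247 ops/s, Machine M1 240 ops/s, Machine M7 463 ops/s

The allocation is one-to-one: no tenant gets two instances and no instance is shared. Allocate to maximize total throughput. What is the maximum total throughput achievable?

Max total: 8807 ops/s

Treat this as an assignment problem: match each tenant to one instance.
Optimal: Brightly→Machine M4 (2142 ops/s), Umbra→Machine M5 (2258 ops/s), Apex→Machine M1 (2309 ops/s), Onyx→Machine M7 (2098 ops/s) — total 2142+2258+2309+2098 = 8807 ops/s.
Column-greedy (each instance in turn goes to its best remaining tenant) gives 8337 ops/s, worse by 470.
Next-best assignment: Brightly→Machine M4, Flint→Machine M5, Apex→Machine M1, Onyx→Machine M7 = 8624 ops/s.
Swapping Apex↔Brightly (Apex→Machine M4 1121 ops/s, Brightly→Machine M1 240 ops/s) loses 3090.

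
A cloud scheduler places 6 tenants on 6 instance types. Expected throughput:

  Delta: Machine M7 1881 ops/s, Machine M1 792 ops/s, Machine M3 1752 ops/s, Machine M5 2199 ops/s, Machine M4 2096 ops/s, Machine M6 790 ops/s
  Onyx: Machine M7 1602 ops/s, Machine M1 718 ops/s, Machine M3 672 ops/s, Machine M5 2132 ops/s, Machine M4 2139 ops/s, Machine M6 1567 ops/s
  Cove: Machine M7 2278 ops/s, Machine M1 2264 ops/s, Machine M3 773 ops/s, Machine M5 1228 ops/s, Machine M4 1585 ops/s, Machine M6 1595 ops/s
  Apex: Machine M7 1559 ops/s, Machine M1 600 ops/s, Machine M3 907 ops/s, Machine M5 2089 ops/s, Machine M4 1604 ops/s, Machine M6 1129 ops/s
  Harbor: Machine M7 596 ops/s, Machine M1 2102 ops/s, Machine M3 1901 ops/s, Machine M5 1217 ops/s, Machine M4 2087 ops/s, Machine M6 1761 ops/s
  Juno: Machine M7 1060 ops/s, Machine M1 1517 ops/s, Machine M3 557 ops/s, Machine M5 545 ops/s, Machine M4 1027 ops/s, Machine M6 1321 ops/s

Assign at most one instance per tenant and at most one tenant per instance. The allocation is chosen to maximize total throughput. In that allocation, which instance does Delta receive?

This is a one-to-one assignment (maximum-weight bipartite matching).
Optimal: Delta→Machine M3 (1752 ops/s), Onyx→Machine M4 (2139 ops/s), Cove→Machine M7 (2278 ops/s), Apex→Machine M5 (2089 ops/s), Harbor→Machine M1 (2102 ops/s), Juno→Machine M6 (1321 ops/s) — total 1752+2139+2278+2089+2102+1321 = 11681 ops/s.
Max-entry greedy (repeatedly take the single best remaining cell) gives 10946 ops/s, worse by 735.
Swapping Cove↔Delta (Cove→Machine M3 773 ops/s, Delta→Machine M7 1881 ops/s) loses 1376.
Delta's own top instance is Machine M5 (2199 ops/s), but forcing Delta→Machine M5 and reassigning the rest optimally gives only 11383 ops/s — worse by 298.

Delta receives Machine M3.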